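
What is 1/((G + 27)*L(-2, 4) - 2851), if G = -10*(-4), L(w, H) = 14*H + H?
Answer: 1/1169 ≈ 0.00085543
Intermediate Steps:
L(w, H) = 15*H
G = 40
1/((G + 27)*L(-2, 4) - 2851) = 1/((40 + 27)*(15*4) - 2851) = 1/(67*60 - 2851) = 1/(4020 - 2851) = 1/1169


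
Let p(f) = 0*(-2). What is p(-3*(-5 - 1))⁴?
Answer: 0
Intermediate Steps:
p(f) = 0
p(-3*(-5 - 1))⁴ = 0⁴ = 0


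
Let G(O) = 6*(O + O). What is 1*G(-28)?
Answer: -336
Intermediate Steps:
G(O) = 12*O (G(O) = 6*(2*O) = 12*O)
1*G(-28) = 1*(12*(-28)) = 1*(-336) = -336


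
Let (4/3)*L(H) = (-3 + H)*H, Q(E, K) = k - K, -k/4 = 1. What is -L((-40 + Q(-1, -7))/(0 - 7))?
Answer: -444/49 ≈ -9.0612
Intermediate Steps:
k = -4 (k = -4*1 = -4)
Q(E, K) = -4 - K
L(H) = 3*H*(-3 + H)/4 (L(H) = 3*((-3 + H)*H)/4 = 3*(H*(-3 + H))/4 = 3*H*(-3 + H)/4)
-L((-40 + Q(-1, -7))/(0 - 7)) = -3*(-40 + (-4 - 1*(-7)))/(0 - 7)*(-3 + (-40 + (-4 - 1*(-7)))/(0 - 7))/4 = -3*(-40 + (-4 + 7))/(-7)*(-3 + (-40 + (-4 + 7))/(-7))/4 = -3*(-40 + 3)*(-⅐)*(-3 + (-40 + 3)*(-⅐))/4 = -3*(-37*(-⅐))*(-3 - 37*(-⅐))/4 = -3*37*(-3 + 37/7)/(4*7) = -3*37*16/(4*7*7) = -1*444/49 = -444/49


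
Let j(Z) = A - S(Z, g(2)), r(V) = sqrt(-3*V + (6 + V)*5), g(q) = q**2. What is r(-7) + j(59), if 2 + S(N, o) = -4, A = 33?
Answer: 43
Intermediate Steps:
S(N, o) = -6 (S(N, o) = -2 - 4 = -6)
r(V) = sqrt(30 + 2*V) (r(V) = sqrt(-3*V + (30 + 5*V)) = sqrt(30 + 2*V))
j(Z) = 39 (j(Z) = 33 - 1*(-6) = 33 + 6 = 39)
r(-7) + j(59) = sqrt(30 + 2*(-7)) + 39 = sqrt(30 - 14) + 39 = sqrt(16) + 39 = 4 + 39 = 43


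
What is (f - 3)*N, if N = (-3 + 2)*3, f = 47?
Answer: -132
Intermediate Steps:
N = -3 (N = -1*3 = -3)
(f - 3)*N = (47 - 3)*(-3) = 44*(-3) = -132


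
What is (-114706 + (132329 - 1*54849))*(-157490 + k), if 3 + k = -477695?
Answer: 23645508488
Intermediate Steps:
k = -477698 (k = -3 - 477695 = -477698)
(-114706 + (132329 - 1*54849))*(-157490 + k) = (-114706 + (132329 - 1*54849))*(-157490 - 477698) = (-114706 + (132329 - 54849))*(-635188) = (-114706 + 77480)*(-635188) = -37226*(-635188) = 23645508488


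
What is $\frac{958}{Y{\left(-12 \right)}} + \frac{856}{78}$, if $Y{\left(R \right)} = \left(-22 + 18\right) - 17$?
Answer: $- \frac{9458}{273} \approx -34.645$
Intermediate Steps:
$Y{\left(R \right)} = -21$ ($Y{\left(R \right)} = -4 - 17 = -21$)
$\frac{958}{Y{\left(-12 \right)}} + \frac{856}{78} = \frac{958}{-21} + \frac{856}{78} = 958 \left(- \frac{1}{21}\right) + 856 \cdot \frac{1}{78} = - \frac{958}{21} + \frac{428}{39} = - \frac{9458}{273}$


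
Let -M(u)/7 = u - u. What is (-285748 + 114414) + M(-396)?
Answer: -171334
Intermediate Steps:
M(u) = 0 (M(u) = -7*(u - u) = -7*0 = 0)
(-285748 + 114414) + M(-396) = (-285748 + 114414) + 0 = -171334 + 0 = -171334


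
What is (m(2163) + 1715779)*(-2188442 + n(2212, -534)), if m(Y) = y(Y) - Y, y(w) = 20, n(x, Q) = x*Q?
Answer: -5774353547400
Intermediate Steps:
n(x, Q) = Q*x
m(Y) = 20 - Y
(m(2163) + 1715779)*(-2188442 + n(2212, -534)) = ((20 - 1*2163) + 1715779)*(-2188442 - 534*2212) = ((20 - 2163) + 1715779)*(-2188442 - 1181208) = (-2143 + 1715779)*(-3369650) = 1713636*(-3369650) = -5774353547400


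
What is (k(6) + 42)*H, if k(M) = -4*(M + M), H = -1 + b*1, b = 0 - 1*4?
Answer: 30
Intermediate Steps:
b = -4 (b = 0 - 4 = -4)
H = -5 (H = -1 - 4*1 = -1 - 4 = -5)
k(M) = -8*M
(k(6) + 42)*H = (-8*6 + 42)*(-5) = (-48 + 42)*(-5) = -6*(-5) = 30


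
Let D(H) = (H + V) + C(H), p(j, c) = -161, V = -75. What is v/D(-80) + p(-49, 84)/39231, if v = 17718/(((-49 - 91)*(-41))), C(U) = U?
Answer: -456133879/26459347950 ≈ -0.017239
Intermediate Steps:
D(H) = -75 + 2*H (D(H) = (H - 75) + H = (-75 + H) + H = -75 + 2*H)
v = 8859/2870 (v = 17718/((-140*(-41))) = 17718/5740 = 17718*(1/5740) = 8859/2870 ≈ 3.0868)
v/D(-80) + p(-49, 84)/39231 = 8859/(2870*(-75 + 2*(-80))) - 161/39231 = 8859/(2870*(-75 - 160)) - 161*1/39231 = (8859/2870)/(-235) - 161/39231 = (8859/2870)*(-1/235) - 161/39231 = -8859/674450 - 161/39231 = -456133879/26459347950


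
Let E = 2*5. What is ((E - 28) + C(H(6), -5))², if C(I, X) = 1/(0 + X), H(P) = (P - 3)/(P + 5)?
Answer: 8281/25 ≈ 331.24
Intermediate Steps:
E = 10
H(P) = (-3 + P)/(5 + P)
C(I, X) = 1/X
((E - 28) + C(H(6), -5))² = ((10 - 28) + 1/(-5))² = (-18 - ⅕)² = (-91/5)² = 8281/25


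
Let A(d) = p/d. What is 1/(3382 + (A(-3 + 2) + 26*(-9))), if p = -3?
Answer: 1/3151 ≈ 0.00031736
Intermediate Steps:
A(d) = -3/d
1/(3382 + (A(-3 + 2) + 26*(-9))) = 1/(3382 + (-3/(-3 + 2) + 26*(-9))) = 1/(3382 + (-3/(-1) - 234)) = 1/(3382 + (-3*(-1) - 234)) = 1/(3382 + (3 - 234)) = 1/(3382 - 231) = 1/3151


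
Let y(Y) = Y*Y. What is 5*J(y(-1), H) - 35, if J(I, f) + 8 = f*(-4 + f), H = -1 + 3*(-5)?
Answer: 1525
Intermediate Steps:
y(Y) = Y²
H = -16 (H = -1 - 15 = -16)
J(I, f) = -8 + f*(-4 + f)
5*J(y(-1), H) - 35 = 5*(-8 + (-16)² - 4*(-16)) - 35 = 5*(-8 + 256 + 64) - 35 = 5*312 - 35 = 1560 - 35 = 1525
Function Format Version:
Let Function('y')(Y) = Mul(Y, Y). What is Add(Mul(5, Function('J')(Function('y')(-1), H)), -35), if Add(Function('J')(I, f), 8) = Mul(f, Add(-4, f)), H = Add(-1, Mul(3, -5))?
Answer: 1525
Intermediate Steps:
Function('y')(Y) = Pow(Y, 2)
H = -16 (H = Add(-1, -15) = -16)
Function('J')(I, f) = Add(-8, Mul(f, Add(-4, f)))
Add(Mul(5, Function('J')(Function('y')(-1), H)), -35) = Add(Mul(5, Add(-8, Pow(-16, 2), Mul(-4, -16))), -35) = Add(Mul(5, Add(-8, 256, 64)), -35) = Add(Mul(5, 312), -35) = Add(1560, -35) = 1525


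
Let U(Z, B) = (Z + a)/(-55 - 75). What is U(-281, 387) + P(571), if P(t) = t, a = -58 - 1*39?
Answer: 37304/65 ≈ 573.91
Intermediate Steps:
a = -97 (a = -58 - 39 = -97)
U(Z, B) = 97/130 - Z/130 (U(Z, B) = (Z - 97)/(-55 - 75) = (-97 + Z)/(-130) = (-97 + Z)*(-1/130) = 97/130 - Z/130)
U(-281, 387) + P(571) = (97/130 - 1/130*(-281)) + 571 = (97/130 + 281/130) + 571 = 189/65 + 571 = 37304/65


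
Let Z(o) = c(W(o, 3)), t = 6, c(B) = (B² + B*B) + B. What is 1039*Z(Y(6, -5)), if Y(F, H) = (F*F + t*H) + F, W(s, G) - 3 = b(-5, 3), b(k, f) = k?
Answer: 6234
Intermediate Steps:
W(s, G) = -2 (W(s, G) = 3 - 5 = -2)
c(B) = B + 2*B² (c(B) = (B² + B²) + B = 2*B² + B = B + 2*B²)
Y(F, H) = F + F² + 6*H (Y(F, H) = (F*F + 6*H) + F = (F² + 6*H) + F = F + F² + 6*H)
Z(o) = 6 (Z(o) = -2*(1 + 2*(-2)) = -2*(1 - 4) = -2*(-3) = 6)
1039*Z(Y(6, -5)) = 1039*6 = 6234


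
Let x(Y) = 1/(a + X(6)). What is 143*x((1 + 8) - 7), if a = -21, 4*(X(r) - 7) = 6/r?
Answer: -52/5 ≈ -10.400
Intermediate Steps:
X(r) = 7 + 3/(2*r) (X(r) = 7 + (6/r)/4 = 7 + 3/(2*r))
x(Y) = -4/55 (x(Y) = 1/(-21 + (7 + (3/2)/6)) = 1/(-21 + (7 + (3/2)*(⅙))) = 1/(-21 + (7 + ¼)) = 1/(-21 + 29/4) = 1/(-55/4) = -4/55)
143*x((1 + 8) - 7) = 143*(-4/55) = -52/5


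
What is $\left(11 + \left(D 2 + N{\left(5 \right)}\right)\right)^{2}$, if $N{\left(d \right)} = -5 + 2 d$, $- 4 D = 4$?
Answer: $196$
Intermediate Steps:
$D = -1$ ($D = \left(- \frac{1}{4}\right) 4 = -1$)
$\left(11 + \left(D 2 + N{\left(5 \right)}\right)\right)^{2} = \left(11 + \left(\left(-1\right) 2 + \left(-5 + 2 \cdot 5\right)\right)\right)^{2} = \left(11 + \left(-2 + \left(-5 + 10\right)\right)\right)^{2} = \left(11 + \left(-2 + 5\right)\right)^{2} = \left(11 + 3\right)^{2} = 14^{2} = 196$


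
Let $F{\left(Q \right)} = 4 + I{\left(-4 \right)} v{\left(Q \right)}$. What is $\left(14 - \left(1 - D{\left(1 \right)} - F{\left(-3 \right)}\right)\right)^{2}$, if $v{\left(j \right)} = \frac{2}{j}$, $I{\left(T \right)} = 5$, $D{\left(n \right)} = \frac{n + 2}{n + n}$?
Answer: $\frac{8281}{36} \approx 230.03$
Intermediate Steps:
$D{\left(n \right)} = \frac{2 + n}{2 n}$
$F{\left(Q \right)} = 4 + \frac{10}{Q}$ ($F{\left(Q \right)} = 4 + 5 \frac{2}{Q} = 4 + \frac{10}{Q}$)
$\left(14 - \left(1 - D{\left(1 \right)} - F{\left(-3 \right)}\right)\right)^{2} = \left(14 - \left(\frac{1}{3} - \frac{2 + 1}{2 \cdot 1}\right)\right)^{2} = \left(14 + \left(\left(\frac{1}{2} \cdot 1 \cdot 3 + \left(4 + 10 \left(- \frac{1}{3}\right)\right)\right) - 1\right)\right)^{2} = \left(14 + \left(\left(\frac{3}{2} + \left(4 - \frac{10}{3}\right)\right) - 1\right)\right)^{2} = \left(14 + \left(\left(\frac{3}{2} + \frac{2}{3}\right) - 1\right)\right)^{2} = \left(14 + \left(\frac{13}{6} - 1\right)\right)^{2} = \left(14 + \frac{7}{6}\right)^{2} = \left(\frac{91}{6}\right)^{2} = \frac{8281}{36}$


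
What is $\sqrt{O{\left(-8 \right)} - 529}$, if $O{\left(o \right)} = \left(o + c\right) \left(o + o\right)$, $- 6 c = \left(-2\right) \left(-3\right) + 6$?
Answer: $3 i \sqrt{41} \approx 19.209 i$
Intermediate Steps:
$c = -2$ ($c = - \frac{\left(-2\right) \left(-3\right) + 6}{6} = - \frac{6 + 6}{6} = \left(- \frac{1}{6}\right) 12 = -2$)
$O{\left(o \right)} = 2 o \left(-2 + o\right)$ ($O{\left(o \right)} = \left(o - 2\right) \left(o + o\right) = \left(-2 + o\right) 2 o = 2 o \left(-2 + o\right)$)
$\sqrt{O{\left(-8 \right)} - 529} = \sqrt{2 \left(-8\right) \left(-2 - 8\right) - 529} = \sqrt{2 \left(-8\right) \left(-10\right) - 529} = \sqrt{160 - 529} = \sqrt{-369} = 3 i \sqrt{41}$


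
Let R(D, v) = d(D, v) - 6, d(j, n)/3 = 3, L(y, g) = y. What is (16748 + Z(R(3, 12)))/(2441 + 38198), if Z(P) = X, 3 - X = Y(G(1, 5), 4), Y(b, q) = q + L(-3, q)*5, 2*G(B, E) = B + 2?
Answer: 16762/40639 ≈ 0.41246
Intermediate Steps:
d(j, n) = 9 (d(j, n) = 3*3 = 9)
G(B, E) = 1 + B/2 (G(B, E) = (B + 2)/2 = (2 + B)/2 = 1 + B/2)
Y(b, q) = -15 + q (Y(b, q) = q - 3*5 = q - 15 = -15 + q)
R(D, v) = 3 (R(D, v) = 9 - 6 = 3)
X = 14 (X = 3 - (-15 + 4) = 3 - 1*(-11) = 3 + 11 = 14)
Z(P) = 14
(16748 + Z(R(3, 12)))/(2441 + 38198) = (16748 + 14)/(2441 + 38198) = 16762/40639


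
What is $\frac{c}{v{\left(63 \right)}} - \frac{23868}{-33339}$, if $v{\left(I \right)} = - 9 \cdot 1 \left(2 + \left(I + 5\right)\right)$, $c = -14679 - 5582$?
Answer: $\frac{230172773}{7001190} \approx 32.876$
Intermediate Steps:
$c = -20261$
$v{\left(I \right)} = -63 - 9 I$ ($v{\left(I \right)} = - 9 \cdot 1 \left(2 + \left(5 + I\right)\right) = - 9 \cdot 1 \left(7 + I\right) = - 9 \left(7 + I\right) = -63 - 9 I$)
$\frac{c}{v{\left(63 \right)}} - \frac{23868}{-33339} = - \frac{20261}{-63 - 567} - \frac{23868}{-33339} = - \frac{20261}{-63 - 567} - - \frac{7956}{11113} = - \frac{20261}{-630} + \frac{7956}{11113} = \left(-20261\right) \left(- \frac{1}{630}\right) + \frac{7956}{11113} = \frac{20261}{630} + \frac{7956}{11113} = \frac{230172773}{7001190}$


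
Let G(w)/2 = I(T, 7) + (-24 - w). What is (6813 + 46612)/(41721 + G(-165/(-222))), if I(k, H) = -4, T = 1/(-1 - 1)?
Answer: 79069/61662 ≈ 1.2823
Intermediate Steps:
T = -1/2 (T = 1/(-2) = -1/2 ≈ -0.50000)
G(w) = -56 - 2*w (G(w) = 2*(-4 + (-24 - w)) = 2*(-28 - w) = -56 - 2*w)
(6813 + 46612)/(41721 + G(-165/(-222))) = (6813 + 46612)/(41721 + (-56 - (-330)/(-222))) = 53425/(41721 + (-56 - (-330)*(-1)/222)) = 53425/(41721 + (-56 - 2*55/74)) = 53425/(41721 + (-56 - 55/37)) = 53425/(41721 - 2127/37) = 53425/(1541550/37) = 53425*(37/1541550) = 79069/61662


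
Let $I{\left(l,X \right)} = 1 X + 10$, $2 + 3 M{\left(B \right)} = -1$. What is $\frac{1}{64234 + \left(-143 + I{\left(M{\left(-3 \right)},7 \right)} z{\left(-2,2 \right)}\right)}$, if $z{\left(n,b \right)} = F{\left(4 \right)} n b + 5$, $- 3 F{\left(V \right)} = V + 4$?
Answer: $\frac{3}{193072} \approx 1.5538 \cdot 10^{-5}$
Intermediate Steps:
$F{\left(V \right)} = - \frac{4}{3} - \frac{V}{3}$ ($F{\left(V \right)} = - \frac{V + 4}{3} = - \frac{4 + V}{3} = - \frac{4}{3} - \frac{V}{3}$)
$M{\left(B \right)} = -1$ ($M{\left(B \right)} = - \frac{2}{3} + \frac{1}{3} \left(-1\right) = - \frac{2}{3} - \frac{1}{3} = -1$)
$z{\left(n,b \right)} = 5 - \frac{8 b n}{3}$ ($z{\left(n,b \right)} = \left(- \frac{4}{3} - \frac{4}{3}\right) n b + 5 = - \frac{8 n}{3} b + 5 = - \frac{8 b n}{3} + 5 = 5 - \frac{8 b n}{3}$)
$I{\left(l,X \right)} = 10 + X$ ($I{\left(l,X \right)} = X + 10 = 10 + X$)
$\frac{1}{64234 + \left(-143 + I{\left(M{\left(-3 \right)},7 \right)} z{\left(-2,2 \right)}\right)} = \frac{1}{64234 - \left(143 - \left(10 + 7\right) \left(5 - \frac{16}{3} \left(-2\right)\right)\right)} = \frac{1}{64234 - \left(143 - 17 \left(5 + \frac{32}{3}\right)\right)} = \frac{1}{64234 + \left(-143 + 17 \cdot \frac{47}{3}\right)} = \frac{1}{64234 + \left(-143 + \frac{799}{3}\right)} = \frac{1}{64234 + \frac{370}{3}} = \frac{1}{\frac{193072}{3}} = \frac{3}{193072}$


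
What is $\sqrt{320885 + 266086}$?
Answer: $231 \sqrt{11} \approx 766.14$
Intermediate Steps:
$\sqrt{320885 + 266086} = \sqrt{586971} = 231 \sqrt{11}$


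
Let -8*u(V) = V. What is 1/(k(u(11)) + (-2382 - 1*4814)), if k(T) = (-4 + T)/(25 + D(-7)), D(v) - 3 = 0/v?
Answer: -224/1611947 ≈ -0.00013896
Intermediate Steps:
u(V) = -V/8
D(v) = 3 (D(v) = 3 + 0/v = 3 + 0 = 3)
k(T) = -⅐ + T/28 (k(T) = (-4 + T)/(25 + 3) = (-4 + T)/28 = (-4 + T)*(1/28) = -⅐ + T/28)
1/(k(u(11)) + (-2382 - 1*4814)) = 1/((-⅐ + (-⅛*11)/28) + (-2382 - 1*4814)) = 1/((-⅐ + (1/28)*(-11/8)) + (-2382 - 4814)) = 1/((-⅐ - 11/224) - 7196) = 1/(-43/224 - 7196) = 1/(-1611947/224) = -224/1611947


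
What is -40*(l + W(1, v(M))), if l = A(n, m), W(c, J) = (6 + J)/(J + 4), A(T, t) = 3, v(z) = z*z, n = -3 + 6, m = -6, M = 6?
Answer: -162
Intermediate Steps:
n = 3
v(z) = z²
W(c, J) = (6 + J)/(4 + J)
l = 3
-40*(l + W(1, v(M))) = -40*(3 + (6 + 6²)/(4 + 6²)) = -40*(3 + (6 + 36)/(4 + 36)) = -40*(3 + 42/40) = -40*(3 + (1/40)*42) = -40*(3 + 21/20) = -40*81/20 = -162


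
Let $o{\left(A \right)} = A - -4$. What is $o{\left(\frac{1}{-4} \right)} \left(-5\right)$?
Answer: $- \frac{75}{4} \approx -18.75$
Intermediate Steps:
$o{\left(A \right)} = 4 + A$ ($o{\left(A \right)} = A + 4 = 4 + A$)
$o{\left(\frac{1}{-4} \right)} \left(-5\right) = \left(4 + \frac{1}{-4}\right) \left(-5\right) = \left(4 - \frac{1}{4}\right) \left(-5\right) = \frac{15}{4} \left(-5\right) = - \frac{75}{4}$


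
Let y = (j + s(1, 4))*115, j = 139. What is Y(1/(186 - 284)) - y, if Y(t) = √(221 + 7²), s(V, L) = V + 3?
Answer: -16445 + 3*√30 ≈ -16429.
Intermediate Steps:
s(V, L) = 3 + V
Y(t) = 3*√30 (Y(t) = √(221 + 49) = √270 = 3*√30)
y = 16445 (y = (139 + (3 + 1))*115 = (139 + 4)*115 = 143*115 = 16445)
Y(1/(186 - 284)) - y = 3*√30 - 1*16445 = 3*√30 - 16445 = -16445 + 3*√30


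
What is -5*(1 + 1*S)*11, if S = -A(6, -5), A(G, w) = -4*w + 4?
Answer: 1265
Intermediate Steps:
A(G, w) = 4 - 4*w
S = -24 (S = -(4 - 4*(-5)) = -(4 + 20) = -1*24 = -24)
-5*(1 + 1*S)*11 = -5*(1 + 1*(-24))*11 = -5*(1 - 24)*11 = -5*(-23)*11 = 115*11 = 1265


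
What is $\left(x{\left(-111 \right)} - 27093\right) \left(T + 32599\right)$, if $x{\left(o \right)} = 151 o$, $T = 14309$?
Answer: $-2057103432$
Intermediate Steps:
$\left(x{\left(-111 \right)} - 27093\right) \left(T + 32599\right) = \left(151 \left(-111\right) - 27093\right) \left(14309 + 32599\right) = \left(-16761 - 27093\right) 46908 = \left(-43854\right) 46908 = -2057103432$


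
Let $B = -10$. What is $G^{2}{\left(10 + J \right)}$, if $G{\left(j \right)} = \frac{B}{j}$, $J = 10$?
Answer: $\frac{1}{4} \approx 0.25$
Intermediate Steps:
$G{\left(j \right)} = - \frac{10}{j}$
$G^{2}{\left(10 + J \right)} = \left(- \frac{10}{10 + 10}\right)^{2} = \left(- \frac{10}{20}\right)^{2} = \left(\left(-10\right) \frac{1}{20}\right)^{2} = \left(- \frac{1}{2}\right)^{2} = \frac{1}{4}$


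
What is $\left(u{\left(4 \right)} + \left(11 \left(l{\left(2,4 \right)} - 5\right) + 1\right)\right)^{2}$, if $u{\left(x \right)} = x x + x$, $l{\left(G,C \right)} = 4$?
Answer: $100$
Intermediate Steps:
$u{\left(x \right)} = x + x^{2}$ ($u{\left(x \right)} = x^{2} + x = x + x^{2}$)
$\left(u{\left(4 \right)} + \left(11 \left(l{\left(2,4 \right)} - 5\right) + 1\right)\right)^{2} = \left(4 \left(1 + 4\right) + \left(11 \left(4 - 5\right) + 1\right)\right)^{2} = \left(4 \cdot 5 + \left(11 \left(4 - 5\right) + 1\right)\right)^{2} = \left(20 + \left(11 \left(-1\right) + 1\right)\right)^{2} = \left(20 + \left(-11 + 1\right)\right)^{2} = \left(20 - 10\right)^{2} = 10^{2} = 100$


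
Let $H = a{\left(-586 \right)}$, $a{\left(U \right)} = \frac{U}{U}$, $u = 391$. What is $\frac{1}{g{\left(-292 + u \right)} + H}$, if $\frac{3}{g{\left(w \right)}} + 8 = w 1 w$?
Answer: $\frac{9793}{9796} \approx 0.99969$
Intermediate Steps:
$g{\left(w \right)} = \frac{3}{-8 + w^{2}}$ ($g{\left(w \right)} = \frac{3}{-8 + w 1 w} = \frac{3}{-8 + w w} = \frac{3}{-8 + w^{2}}$)
$a{\left(U \right)} = 1$
$H = 1$
$\frac{1}{g{\left(-292 + u \right)} + H} = \frac{1}{\frac{3}{-8 + \left(-292 + 391\right)^{2}} + 1} = \frac{1}{\frac{3}{-8 + 99^{2}} + 1} = \frac{1}{\frac{3}{-8 + 9801} + 1} = \frac{1}{\frac{3}{9793} + 1} = \frac{1}{\frac{9796}{9793}} = \frac{9793}{9796}$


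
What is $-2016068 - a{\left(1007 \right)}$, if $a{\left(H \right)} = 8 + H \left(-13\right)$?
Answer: $-2002985$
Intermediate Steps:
$a{\left(H \right)} = 8 - 13 H$
$-2016068 - a{\left(1007 \right)} = -2016068 - \left(8 - 13091\right) = -2016068 - -13083 = -2016068 + 13083 = -2002985$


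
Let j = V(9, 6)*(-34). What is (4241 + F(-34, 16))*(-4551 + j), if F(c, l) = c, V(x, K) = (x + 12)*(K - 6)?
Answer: -19146057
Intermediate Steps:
V(x, K) = (-6 + K)*(12 + x) (V(x, K) = (12 + x)*(-6 + K) = (-6 + K)*(12 + x))
j = 0 (j = (-72 - 6*9 + 12*6 + 6*9)*(-34) = (-72 - 54 + 72 + 54)*(-34) = 0*(-34) = 0)
(4241 + F(-34, 16))*(-4551 + j) = (4241 - 34)*(-4551 + 0) = 4207*(-4551) = -19146057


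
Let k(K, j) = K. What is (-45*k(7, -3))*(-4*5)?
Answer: 6300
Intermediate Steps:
(-45*k(7, -3))*(-4*5) = (-45*7)*(-4*5) = -315*(-20) = 6300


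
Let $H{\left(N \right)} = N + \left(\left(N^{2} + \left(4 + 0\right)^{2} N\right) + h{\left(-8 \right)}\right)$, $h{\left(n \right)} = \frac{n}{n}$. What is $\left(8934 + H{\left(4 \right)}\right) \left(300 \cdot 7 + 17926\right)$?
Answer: $180614494$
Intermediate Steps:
$h{\left(n \right)} = 1$
$H{\left(N \right)} = 1 + N^{2} + 17 N$ ($H{\left(N \right)} = N + \left(\left(N^{2} + \left(4 + 0\right)^{2} N\right) + 1\right) = N + \left(\left(N^{2} + 4^{2} N\right) + 1\right) = N + \left(\left(N^{2} + 16 N\right) + 1\right) = N + \left(1 + N^{2} + 16 N\right) = 1 + N^{2} + 17 N$)
$\left(8934 + H{\left(4 \right)}\right) \left(300 \cdot 7 + 17926\right) = \left(8934 + \left(1 + 4^{2} + 17 \cdot 4\right)\right) \left(300 \cdot 7 + 17926\right) = \left(8934 + \left(1 + 16 + 68\right)\right) \left(2100 + 17926\right) = \left(8934 + 85\right) 20026 = 9019 \cdot 20026 = 180614494$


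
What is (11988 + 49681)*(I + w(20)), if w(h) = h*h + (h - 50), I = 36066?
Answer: 2246971684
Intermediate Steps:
w(h) = -50 + h + h² (w(h) = h² + (-50 + h) = -50 + h + h²)
(11988 + 49681)*(I + w(20)) = (11988 + 49681)*(36066 + (-50 + 20 + 20²)) = 61669*(36066 + (-50 + 20 + 400)) = 61669*(36066 + 370) = 61669*36436 = 2246971684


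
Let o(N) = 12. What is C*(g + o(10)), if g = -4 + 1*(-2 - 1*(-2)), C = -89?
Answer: -712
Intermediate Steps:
g = -4 (g = -4 + 1*(-2 + 2) = -4 + 1*0 = -4 + 0 = -4)
C*(g + o(10)) = -89*(-4 + 12) = -89*8 = -712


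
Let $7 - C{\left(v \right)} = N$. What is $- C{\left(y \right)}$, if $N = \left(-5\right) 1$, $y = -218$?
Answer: $-12$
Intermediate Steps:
$N = -5$
$C{\left(v \right)} = 12$ ($C{\left(v \right)} = 7 - -5 = 7 + 5 = 12$)
$- C{\left(y \right)} = \left(-1\right) 12 = -12$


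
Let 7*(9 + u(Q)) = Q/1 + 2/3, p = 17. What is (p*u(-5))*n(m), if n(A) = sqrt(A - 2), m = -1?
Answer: -3434*I*sqrt(3)/21 ≈ -283.23*I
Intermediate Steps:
u(Q) = -187/21 + Q/7 (u(Q) = -9 + (Q/1 + 2/3)/7 = -9 + (Q*1 + 2*(1/3))/7 = -9 + (Q + 2/3)/7 = -9 + (2/3 + Q)/7 = -9 + (2/21 + Q/7) = -187/21 + Q/7)
n(A) = sqrt(-2 + A)
(p*u(-5))*n(m) = (17*(-187/21 + (1/7)*(-5)))*sqrt(-2 - 1) = (17*(-187/21 - 5/7))*sqrt(-3) = (17*(-202/21))*(I*sqrt(3)) = -3434*I*sqrt(3)/21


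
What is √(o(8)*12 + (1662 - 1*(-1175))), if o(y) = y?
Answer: √2933 ≈ 54.157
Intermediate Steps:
√(o(8)*12 + (1662 - 1*(-1175))) = √(8*12 + (1662 - 1*(-1175))) = √(96 + (1662 + 1175)) = √(96 + 2837) = √2933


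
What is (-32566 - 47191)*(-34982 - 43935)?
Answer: 6294183169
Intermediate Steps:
(-32566 - 47191)*(-34982 - 43935) = -79757*(-78917) = 6294183169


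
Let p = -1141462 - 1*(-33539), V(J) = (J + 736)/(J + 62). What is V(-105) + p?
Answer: -47641320/43 ≈ -1.1079e+6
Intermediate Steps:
V(J) = (736 + J)/(62 + J)
p = -1107923 (p = -1141462 + 33539 = -1107923)
V(-105) + p = (736 - 105)/(62 - 105) - 1107923 = 631/(-43) - 1107923 = -1/43*631 - 1107923 = -631/43 - 1107923 = -47641320/43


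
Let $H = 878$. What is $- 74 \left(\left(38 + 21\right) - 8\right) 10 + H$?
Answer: $-36862$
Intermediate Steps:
$- 74 \left(\left(38 + 21\right) - 8\right) 10 + H = - 74 \left(\left(38 + 21\right) - 8\right) 10 + 878 = - 74 \left(59 - 8\right) 10 + 878 = - 74 \cdot 51 \cdot 10 + 878 = \left(-74\right) 510 + 878 = -37740 + 878 = -36862$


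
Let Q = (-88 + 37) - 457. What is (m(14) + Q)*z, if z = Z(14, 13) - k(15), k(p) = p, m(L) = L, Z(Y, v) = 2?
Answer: 6422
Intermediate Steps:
z = -13 (z = 2 - 1*15 = 2 - 15 = -13)
Q = -508 (Q = -51 - 457 = -508)
(m(14) + Q)*z = (14 - 508)*(-13) = -494*(-13) = 6422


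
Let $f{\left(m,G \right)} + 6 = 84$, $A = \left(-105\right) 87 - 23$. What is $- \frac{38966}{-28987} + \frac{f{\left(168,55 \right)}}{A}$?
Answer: $\frac{177294821}{132731473} \approx 1.3357$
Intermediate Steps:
$A = -9158$ ($A = -9135 - 23 = -9158$)
$f{\left(m,G \right)} = 78$ ($f{\left(m,G \right)} = -6 + 84 = 78$)
$- \frac{38966}{-28987} + \frac{f{\left(168,55 \right)}}{A} = - \frac{38966}{-28987} + \frac{78}{-9158} = \left(-38966\right) \left(- \frac{1}{28987}\right) + 78 \left(- \frac{1}{9158}\right) = \frac{38966}{28987} - \frac{39}{4579} = \frac{177294821}{132731473}$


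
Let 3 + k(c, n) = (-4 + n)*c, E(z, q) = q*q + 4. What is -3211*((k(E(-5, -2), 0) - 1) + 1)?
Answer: 112385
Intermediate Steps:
E(z, q) = 4 + q**2 (E(z, q) = q**2 + 4 = 4 + q**2)
k(c, n) = -3 + c*(-4 + n) (k(c, n) = -3 + (-4 + n)*c = -3 + c*(-4 + n))
-3211*((k(E(-5, -2), 0) - 1) + 1) = -3211*(((-3 - 4*(4 + (-2)**2) + (4 + (-2)**2)*0) - 1) + 1) = -3211*(((-3 - 4*(4 + 4) + (4 + 4)*0) - 1) + 1) = -3211*(((-3 - 4*8 + 8*0) - 1) + 1) = -3211*(((-3 - 32 + 0) - 1) + 1) = -3211*((-35 - 1) + 1) = -3211*(-36 + 1) = -3211*(-35) = 112385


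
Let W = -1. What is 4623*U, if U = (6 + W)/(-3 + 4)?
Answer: 23115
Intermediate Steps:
U = 5 (U = (6 - 1)/(-3 + 4) = 5/1 = 5*1 = 5)
4623*U = 4623*5 = 23115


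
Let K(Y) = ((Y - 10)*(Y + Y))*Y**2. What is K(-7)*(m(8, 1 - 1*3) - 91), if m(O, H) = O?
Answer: -967946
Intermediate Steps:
K(Y) = 2*Y**3*(-10 + Y) (K(Y) = ((-10 + Y)*(2*Y))*Y**2 = (2*Y*(-10 + Y))*Y**2 = 2*Y**3*(-10 + Y))
K(-7)*(m(8, 1 - 1*3) - 91) = (2*(-7)**3*(-10 - 7))*(8 - 91) = (2*(-343)*(-17))*(-83) = 11662*(-83) = -967946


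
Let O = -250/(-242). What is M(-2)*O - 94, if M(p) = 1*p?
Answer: -11624/121 ≈ -96.066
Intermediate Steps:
M(p) = p
O = 125/121 (O = -250*(-1/242) = 125/121 ≈ 1.0331)
M(-2)*O - 94 = -2*125/121 - 94 = -250/121 - 94 = -11624/121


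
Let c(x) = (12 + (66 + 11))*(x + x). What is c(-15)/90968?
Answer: -1335/45484 ≈ -0.029351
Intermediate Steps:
c(x) = 178*x (c(x) = (12 + 77)*(2*x) = 89*(2*x) = 178*x)
c(-15)/90968 = (178*(-15))/90968 = -2670*1/90968 = -1335/45484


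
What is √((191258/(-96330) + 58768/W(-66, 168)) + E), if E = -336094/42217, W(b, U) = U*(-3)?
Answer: I*√3096081407690532485/156413985 ≈ 11.249*I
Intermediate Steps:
W(b, U) = -3*U
E = -336094/42217 (E = -336094*1/42217 = -336094/42217 ≈ -7.9611)
√((191258/(-96330) + 58768/W(-66, 168)) + E) = √((191258/(-96330) + 58768/((-3*168))) - 336094/42217) = √((191258*(-1/96330) + 58768/(-504)) - 336094/42217) = √((-95629/48165 + 58768*(-1/504)) - 336094/42217) = √((-95629/48165 - 7346/63) - 336094/42217) = √(-119948239/1011465 - 336094/42217) = √(-771971731939/6100145415) = I*√3096081407690532485/156413985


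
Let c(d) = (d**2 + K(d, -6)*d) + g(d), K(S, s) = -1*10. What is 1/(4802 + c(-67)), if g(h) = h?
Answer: 1/9894 ≈ 0.00010107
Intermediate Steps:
K(S, s) = -10
c(d) = d**2 - 9*d (c(d) = (d**2 - 10*d) + d = d**2 - 9*d)
1/(4802 + c(-67)) = 1/(4802 - 67*(-9 - 67)) = 1/(4802 - 67*(-76)) = 1/(4802 + 5092) = 1/9894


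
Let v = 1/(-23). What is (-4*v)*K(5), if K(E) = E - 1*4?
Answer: 4/23 ≈ 0.17391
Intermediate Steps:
v = -1/23 ≈ -0.043478
K(E) = -4 + E (K(E) = E - 4 = -4 + E)
(-4*v)*K(5) = (-4*(-1/23))*(-4 + 5) = (4/23)*1 = 4/23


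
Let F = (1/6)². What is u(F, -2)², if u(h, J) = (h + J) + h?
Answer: 1225/324 ≈ 3.7809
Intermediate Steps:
F = 1/36 (F = (⅙)² = 1/36 ≈ 0.027778)
u(h, J) = J + 2*h (u(h, J) = (J + h) + h = J + 2*h)
u(F, -2)² = (-2 + 2*(1/36))² = (-2 + 1/18)² = (-35/18)² = 1225/324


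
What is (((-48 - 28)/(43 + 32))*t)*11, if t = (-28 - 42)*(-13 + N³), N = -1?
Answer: -163856/15 ≈ -10924.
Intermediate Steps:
t = 980 (t = (-28 - 42)*(-13 + (-1)³) = -70*(-13 - 1) = -70*(-14) = 980)
(((-48 - 28)/(43 + 32))*t)*11 = (((-48 - 28)/(43 + 32))*980)*11 = (-76/75*980)*11 = (-76*1/75*980)*11 = -76/75*980*11 = -14896/15*11 = -163856/15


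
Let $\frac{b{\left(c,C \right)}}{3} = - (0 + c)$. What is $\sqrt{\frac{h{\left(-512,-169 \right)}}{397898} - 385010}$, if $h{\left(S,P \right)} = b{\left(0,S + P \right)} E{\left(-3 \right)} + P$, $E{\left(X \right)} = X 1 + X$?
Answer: $\frac{i \sqrt{60955868380968802}}{397898} \approx 620.49 i$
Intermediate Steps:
$E{\left(X \right)} = 2 X$ ($E{\left(X \right)} = X + X = 2 X$)
$b{\left(c,C \right)} = - 3 c$ ($b{\left(c,C \right)} = 3 \left(- (0 + c)\right) = 3 \left(- c\right) = - 3 c$)
$h{\left(S,P \right)} = P$ ($h{\left(S,P \right)} = \left(-3\right) 0 \cdot 2 \left(-3\right) + P = 0 \left(-6\right) + P = 0 + P = P$)
$\sqrt{\frac{h{\left(-512,-169 \right)}}{397898} - 385010} = \sqrt{- \frac{169}{397898} - 385010} = \sqrt{- \frac{153194709149}{397898}} = \frac{i \sqrt{60955868380968802}}{397898}$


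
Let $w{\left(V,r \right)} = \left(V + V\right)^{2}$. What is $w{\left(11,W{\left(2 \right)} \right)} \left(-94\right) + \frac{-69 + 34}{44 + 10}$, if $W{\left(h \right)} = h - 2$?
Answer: $- \frac{2456819}{54} \approx -45497.0$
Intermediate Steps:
$W{\left(h \right)} = -2 + h$
$w{\left(V,r \right)} = 4 V^{2}$ ($w{\left(V,r \right)} = \left(2 V\right)^{2} = 4 V^{2}$)
$w{\left(11,W{\left(2 \right)} \right)} \left(-94\right) + \frac{-69 + 34}{44 + 10} = 4 \cdot 11^{2} \left(-94\right) + \frac{-69 + 34}{44 + 10} = 4 \cdot 121 \left(-94\right) - \frac{35}{54} = 484 \left(-94\right) - \frac{35}{54} = -45496 - \frac{35}{54} = - \frac{2456819}{54}$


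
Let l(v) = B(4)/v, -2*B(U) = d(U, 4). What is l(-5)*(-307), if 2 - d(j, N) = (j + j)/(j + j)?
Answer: -307/10 ≈ -30.700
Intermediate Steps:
d(j, N) = 1 (d(j, N) = 2 - (j + j)/(j + j) = 2 - 2*j/(2*j) = 2 - 2*j*1/(2*j) = 2 - 1*1 = 2 - 1 = 1)
B(U) = -½ (B(U) = -½*1 = -½)
l(v) = -1/(2*v)
l(-5)*(-307) = -½/(-5)*(-307) = -½*(-⅕)*(-307) = (⅒)*(-307) = -307/10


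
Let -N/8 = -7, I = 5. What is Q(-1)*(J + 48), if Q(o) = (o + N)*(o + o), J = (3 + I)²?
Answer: -12320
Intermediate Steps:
N = 56 (N = -8*(-7) = 56)
J = 64 (J = (3 + 5)² = 8² = 64)
Q(o) = 2*o*(56 + o) (Q(o) = (o + 56)*(o + o) = (56 + o)*(2*o) = 2*o*(56 + o))
Q(-1)*(J + 48) = (2*(-1)*(56 - 1))*(64 + 48) = (2*(-1)*55)*112 = -110*112 = -12320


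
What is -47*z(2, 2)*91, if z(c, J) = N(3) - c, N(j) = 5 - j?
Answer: 0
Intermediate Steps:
z(c, J) = 2 - c (z(c, J) = (5 - 1*3) - c = (5 - 3) - c = 2 - c)
-47*z(2, 2)*91 = -47*(2 - 1*2)*91 = -47*(2 - 2)*91 = -47*0*91 = 0*91 = 0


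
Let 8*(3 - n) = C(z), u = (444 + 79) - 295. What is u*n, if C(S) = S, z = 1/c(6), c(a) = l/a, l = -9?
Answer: 703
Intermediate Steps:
u = 228 (u = 523 - 295 = 228)
c(a) = -9/a
z = -⅔ (z = 1/(-9/6) = 1/(-9*⅙) = 1/(-3/2) = -⅔ ≈ -0.66667)
n = 37/12 (n = 3 - ⅛*(-⅔) = 3 + 1/12 = 37/12 ≈ 3.0833)
u*n = 228*(37/12) = 703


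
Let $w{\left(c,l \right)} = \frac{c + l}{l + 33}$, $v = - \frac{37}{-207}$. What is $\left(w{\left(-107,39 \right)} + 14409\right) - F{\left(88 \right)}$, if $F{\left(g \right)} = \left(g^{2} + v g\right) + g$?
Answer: $\frac{301775}{46} \approx 6560.3$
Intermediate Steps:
$v = \frac{37}{207}$ ($v = \left(-37\right) \left(- \frac{1}{207}\right) = \frac{37}{207} \approx 0.17874$)
$w{\left(c,l \right)} = \frac{c + l}{33 + l}$
$F{\left(g \right)} = g^{2} + \frac{244 g}{207}$ ($F{\left(g \right)} = \left(g^{2} + \frac{37 g}{207}\right) + g = g^{2} + \frac{244 g}{207}$)
$\left(w{\left(-107,39 \right)} + 14409\right) - F{\left(88 \right)} = \left(\frac{-107 + 39}{33 + 39} + 14409\right) - \frac{1}{207} \cdot 88 \left(244 + 207 \cdot 88\right) = \left(\frac{1}{72} \left(-68\right) + 14409\right) - \frac{1}{207} \cdot 88 \left(244 + 18216\right) = \left(\frac{1}{72} \left(-68\right) + 14409\right) - \frac{1}{207} \cdot 88 \cdot 18460 = \left(- \frac{17}{18} + 14409\right) - \frac{1624480}{207} = \frac{259345}{18} - \frac{1624480}{207} = \frac{301775}{46}$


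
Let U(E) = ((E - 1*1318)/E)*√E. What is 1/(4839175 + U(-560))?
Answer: 677484500/3278466056169221 - 1878*I*√35/3278466056169221 ≈ 2.0665e-7 - 3.3889e-12*I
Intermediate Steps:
U(E) = (-1318 + E)/√E (U(E) = ((E - 1318)/E)*√E = ((-1318 + E)/E)*√E = (-1318 + E)/√E)
1/(4839175 + U(-560)) = 1/(4839175 + (-1318 - 560)/√(-560)) = 1/(4839175 - I*√35/140*(-1878)) = 1/(4839175 + 939*I*√35/70)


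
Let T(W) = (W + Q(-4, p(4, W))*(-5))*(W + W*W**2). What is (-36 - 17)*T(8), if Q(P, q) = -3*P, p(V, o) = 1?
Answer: 1433120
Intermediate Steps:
T(W) = (-60 + W)*(W + W**3) (T(W) = (W - 3*(-4)*(-5))*(W + W*W**2) = (W + 12*(-5))*(W + W**3) = (W - 60)*(W + W**3) = (-60 + W)*(W + W**3))
(-36 - 17)*T(8) = (-36 - 17)*(8*(-60 + 8 + 8**3 - 60*8**2)) = -424*(-60 + 8 + 512 - 60*64) = -424*(-60 + 8 + 512 - 3840) = -424*(-3380) = -53*(-27040) = 1433120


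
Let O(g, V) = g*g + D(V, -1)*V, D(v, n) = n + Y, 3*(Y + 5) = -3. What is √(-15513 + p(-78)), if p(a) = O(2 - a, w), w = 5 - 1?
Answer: I*√9141 ≈ 95.609*I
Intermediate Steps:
Y = -6 (Y = -5 + (⅓)*(-3) = -5 - 1 = -6)
D(v, n) = -6 + n (D(v, n) = n - 6 = -6 + n)
w = 4
O(g, V) = g² - 7*V (O(g, V) = g*g + (-6 - 1)*V = g² - 7*V)
p(a) = -28 + (2 - a)² (p(a) = (2 - a)² - 7*4 = (2 - a)² - 28 = -28 + (2 - a)²)
√(-15513 + p(-78)) = √(-15513 + (-28 + (-2 - 78)²)) = √(-15513 + (-28 + (-80)²)) = √(-15513 + (-28 + 6400)) = √(-15513 + 6372) = √(-9141) = I*√9141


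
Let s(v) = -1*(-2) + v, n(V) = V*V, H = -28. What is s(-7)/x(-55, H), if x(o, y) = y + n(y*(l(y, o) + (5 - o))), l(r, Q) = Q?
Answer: -5/19572 ≈ -0.00025547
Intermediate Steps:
n(V) = V²
x(o, y) = y + 25*y² (x(o, y) = y + (y*(o + (5 - o)))² = y + (y*5)² = y + (5*y)² = y + 25*y²)
s(v) = 2 + v
s(-7)/x(-55, H) = (2 - 7)/((-28*(1 + 25*(-28)))) = -5*(-1/(28*(1 - 700))) = -5/((-28*(-699))) = -5/19572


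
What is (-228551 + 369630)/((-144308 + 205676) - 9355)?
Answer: 141079/52013 ≈ 2.7124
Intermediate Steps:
(-228551 + 369630)/((-144308 + 205676) - 9355) = 141079/(61368 - 9355) = 141079/52013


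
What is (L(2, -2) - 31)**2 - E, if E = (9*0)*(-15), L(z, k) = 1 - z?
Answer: 1024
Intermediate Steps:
E = 0 (E = 0*(-15) = 0)
(L(2, -2) - 31)**2 - E = ((1 - 1*2) - 31)**2 - 1*0 = ((1 - 2) - 31)**2 + 0 = (-1 - 31)**2 + 0 = (-32)**2 + 0 = 1024 + 0 = 1024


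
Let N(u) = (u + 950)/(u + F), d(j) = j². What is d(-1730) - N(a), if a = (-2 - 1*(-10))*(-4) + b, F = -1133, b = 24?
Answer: 3414899842/1141 ≈ 2.9929e+6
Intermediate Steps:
a = -8 (a = (-2 - 1*(-10))*(-4) + 24 = (-2 + 10)*(-4) + 24 = 8*(-4) + 24 = -32 + 24 = -8)
N(u) = (950 + u)/(-1133 + u) (N(u) = (u + 950)/(u - 1133) = (950 + u)/(-1133 + u))
d(-1730) - N(a) = (-1730)² - (950 - 8)/(-1133 - 8) = 2992900 - 942/(-1141) = 2992900 - (-1)*942/1141 = 2992900 - 1*(-942/1141) = 2992900 + 942/1141 = 3414899842/1141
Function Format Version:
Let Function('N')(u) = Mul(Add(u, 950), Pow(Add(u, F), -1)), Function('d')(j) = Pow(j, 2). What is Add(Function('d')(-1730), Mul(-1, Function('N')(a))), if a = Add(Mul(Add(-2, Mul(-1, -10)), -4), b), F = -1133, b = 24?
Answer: Rational(3414899842, 1141) ≈ 2.9929e+6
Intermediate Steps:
a = -8 (a = Add(Mul(Add(-2, Mul(-1, -10)), -4), 24) = Add(Mul(Add(-2, 10), -4), 24) = Add(Mul(8, -4), 24) = Add(-32, 24) = -8)
Function('N')(u) = Mul(Pow(Add(-1133, u), -1), Add(950, u)) (Function('N')(u) = Mul(Add(u, 950), Pow(Add(u, -1133), -1)) = Mul(Add(950, u), Pow(Add(-1133, u), -1)) = Mul(Pow(Add(-1133, u), -1), Add(950, u)))
Add(Function('d')(-1730), Mul(-1, Function('N')(a))) = Add(Pow(-1730, 2), Mul(-1, Mul(Pow(Add(-1133, -8), -1), Add(950, -8)))) = Add(2992900, Mul(-1, Mul(Pow(-1141, -1), 942))) = Add(2992900, Mul(-1, Mul(Rational(-1, 1141), 942))) = Add(2992900, Mul(-1, Rational(-942, 1141))) = Add(2992900, Rational(942, 1141)) = Rational(3414899842, 1141)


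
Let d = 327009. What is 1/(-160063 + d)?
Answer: 1/166946 ≈ 5.9900e-6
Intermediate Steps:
1/(-160063 + d) = 1/(-160063 + 327009) = 1/166946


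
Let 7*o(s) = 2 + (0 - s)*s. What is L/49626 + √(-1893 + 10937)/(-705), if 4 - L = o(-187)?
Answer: 11665/115794 - 2*√2261/705 ≈ -0.034154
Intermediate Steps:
o(s) = 2/7 - s²/7 (o(s) = (2 + (0 - s)*s)/7 = (2 + (-s)*s)/7 = (2 - s²)/7 = 2/7 - s²/7)
L = 34995/7 (L = 4 - (2/7 - ⅐*(-187)²) = 4 - (2/7 - ⅐*34969) = 4 - (2/7 - 34969/7) = 4 - 1*(-34967/7) = 4 + 34967/7 = 34995/7 ≈ 4999.3)
L/49626 + √(-1893 + 10937)/(-705) = (34995/7)/49626 + √(-1893 + 10937)/(-705) = (34995/7)*(1/49626) + √9044*(-1/705) = 11665/115794 + (2*√2261)*(-1/705) = 11665/115794 - 2*√2261/705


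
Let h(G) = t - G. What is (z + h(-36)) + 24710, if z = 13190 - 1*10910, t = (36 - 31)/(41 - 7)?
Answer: 918889/34 ≈ 27026.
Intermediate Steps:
t = 5/34 ≈ 0.14706
z = 2280 (z = 13190 - 10910 = 2280)
h(G) = 5/34 - G
(z + h(-36)) + 24710 = (2280 + (5/34 - 1*(-36))) + 24710 = (2280 + (5/34 + 36)) + 24710 = (2280 + 1229/34) + 24710 = 78749/34 + 24710 = 918889/34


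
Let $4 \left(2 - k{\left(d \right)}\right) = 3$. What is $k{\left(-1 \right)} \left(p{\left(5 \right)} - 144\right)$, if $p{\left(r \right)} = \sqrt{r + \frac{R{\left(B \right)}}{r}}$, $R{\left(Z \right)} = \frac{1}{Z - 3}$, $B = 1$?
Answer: $-180 + \frac{7 \sqrt{10}}{8} \approx -177.23$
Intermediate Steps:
$k{\left(d \right)} = \frac{5}{4}$ ($k{\left(d \right)} = 2 - \frac{3}{4} = \frac{5}{4}$)
$R{\left(Z \right)} = \frac{1}{-3 + Z}$
$p{\left(r \right)} = \sqrt{r - \frac{1}{2 r}}$ ($p{\left(r \right)} = \sqrt{r + \frac{1}{\left(-3 + 1\right) r}} = \sqrt{r + \frac{1}{\left(-2\right) r}} = \sqrt{r - \frac{1}{2 r}}$)
$k{\left(-1 \right)} \left(p{\left(5 \right)} - 144\right) = \frac{5 \left(\frac{\sqrt{- \frac{2}{5} + 4 \cdot 5}}{2} - 144\right)}{4} = \frac{5 \left(\frac{\sqrt{\left(-2\right) \frac{1}{5} + 20}}{2} - 144\right)}{4} = \frac{5 \left(\frac{\sqrt{- \frac{2}{5} + 20}}{2} - 144\right)}{4} = \frac{5 \left(\frac{\sqrt{\frac{98}{5}}}{2} - 144\right)}{4} = \frac{5 \left(\frac{\frac{7}{5} \sqrt{10}}{2} - 144\right)}{4} = \frac{5 \left(\frac{7 \sqrt{10}}{10} - 144\right)}{4} = \frac{5 \left(-144 + \frac{7 \sqrt{10}}{10}\right)}{4} = -180 + \frac{7 \sqrt{10}}{8}$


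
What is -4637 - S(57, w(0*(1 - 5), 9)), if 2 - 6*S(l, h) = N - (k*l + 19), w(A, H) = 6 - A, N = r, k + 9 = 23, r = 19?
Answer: -14311/3 ≈ -4770.3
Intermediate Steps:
k = 14 (k = -9 + 23 = 14)
N = 19
S(l, h) = ⅓ + 7*l/3 (S(l, h) = ⅓ - (19 - (14*l + 19))/6 = ⅓ - (19 - (19 + 14*l))/6 = ⅓ - (19 + (-19 - 14*l))/6 = ⅓ - (-7)*l/3 = ⅓ + 7*l/3)
-4637 - S(57, w(0*(1 - 5), 9)) = -4637 - (⅓ + (7/3)*57) = -4637 - (⅓ + 133) = -4637 - 1*400/3 = -4637 - 400/3 = -14311/3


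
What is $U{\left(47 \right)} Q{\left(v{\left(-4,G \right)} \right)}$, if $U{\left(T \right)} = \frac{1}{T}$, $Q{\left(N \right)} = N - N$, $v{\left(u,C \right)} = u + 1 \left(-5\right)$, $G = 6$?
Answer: $0$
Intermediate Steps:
$v{\left(u,C \right)} = -5 + u$ ($v{\left(u,C \right)} = u - 5 = -5 + u$)
$Q{\left(N \right)} = 0$
$U{\left(47 \right)} Q{\left(v{\left(-4,G \right)} \right)} = \frac{1}{47} \cdot 0 = 0$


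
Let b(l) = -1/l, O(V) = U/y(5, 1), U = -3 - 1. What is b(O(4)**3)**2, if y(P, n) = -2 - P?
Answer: 117649/4096 ≈ 28.723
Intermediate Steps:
U = -4
O(V) = 4/7 (O(V) = -4/(-2 - 1*5) = -4/(-2 - 5) = -4/(-7) = -4*(-1/7) = 4/7)
b(O(4)**3)**2 = (-1/((4/7)**3))**2 = (-1/64/343)**2 = (-1*343/64)**2 = (-343/64)**2 = 117649/4096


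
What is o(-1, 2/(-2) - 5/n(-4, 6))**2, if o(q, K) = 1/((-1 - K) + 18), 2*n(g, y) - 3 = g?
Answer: 1/64 ≈ 0.015625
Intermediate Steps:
n(g, y) = 3/2 + g/2
o(q, K) = 1/(17 - K)
o(-1, 2/(-2) - 5/n(-4, 6))**2 = (-1/(-17 + (2/(-2) - 5/(3/2 + (1/2)*(-4)))))**2 = (-1/(-17 + (2*(-1/2) - 5/(3/2 - 2))))**2 = (-1/(-17 + (-1 - 5/(-1/2))))**2 = (-1/(-17 + (-1 - 5*(-2))))**2 = (-1/(-17 + (-1 + 10)))**2 = (-1/(-17 + 9))**2 = (-1/(-8))**2 = (-1*(-1/8))**2 = (1/8)**2 = 1/64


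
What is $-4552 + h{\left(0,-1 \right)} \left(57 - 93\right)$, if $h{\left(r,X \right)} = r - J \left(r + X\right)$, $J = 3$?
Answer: $-4660$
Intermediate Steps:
$h{\left(r,X \right)} = - 3 X - 2 r$ ($h{\left(r,X \right)} = r - 3 \left(r + X\right) = r - 3 \left(X + r\right) = r - \left(3 X + 3 r\right) = - 3 X - 2 r$)
$-4552 + h{\left(0,-1 \right)} \left(57 - 93\right) = -4552 + \left(\left(-3\right) \left(-1\right) - 0\right) \left(57 - 93\right) = -4552 + \left(3 + 0\right) \left(-36\right) = -4552 + 3 \left(-36\right) = -4552 - 108 = -4660$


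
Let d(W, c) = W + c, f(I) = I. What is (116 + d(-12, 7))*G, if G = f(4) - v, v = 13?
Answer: -999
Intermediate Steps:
G = -9 (G = 4 - 1*13 = 4 - 13 = -9)
(116 + d(-12, 7))*G = (116 + (-12 + 7))*(-9) = (116 - 5)*(-9) = 111*(-9) = -999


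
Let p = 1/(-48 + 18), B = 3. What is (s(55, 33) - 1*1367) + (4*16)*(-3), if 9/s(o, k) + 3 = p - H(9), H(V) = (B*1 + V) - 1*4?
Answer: -516299/331 ≈ -1559.8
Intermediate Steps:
p = -1/30 (p = 1/(-30) = -1/30 ≈ -0.033333)
H(V) = -1 + V (H(V) = (3*1 + V) - 1*4 = (3 + V) - 4 = -1 + V)
s(o, k) = -270/331 (s(o, k) = 9/(-3 + (-1/30 - (-1 + 9))) = 9/(-3 + (-1/30 - 1*8)) = 9/(-3 + (-1/30 - 8)) = 9/(-3 - 241/30) = 9/(-331/30) = 9*(-30/331) = -270/331)
(s(55, 33) - 1*1367) + (4*16)*(-3) = (-270/331 - 1*1367) + (4*16)*(-3) = (-270/331 - 1367) + 64*(-3) = -452747/331 - 192 = -516299/331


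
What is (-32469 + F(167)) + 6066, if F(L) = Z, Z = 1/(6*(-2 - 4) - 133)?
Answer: -4462108/169 ≈ -26403.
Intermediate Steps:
Z = -1/169 (Z = 1/(6*(-6) - 133) = 1/(-36 - 133) = 1/(-169) = -1/169 ≈ -0.0059172)
F(L) = -1/169
(-32469 + F(167)) + 6066 = (-32469 - 1/169) + 6066 = -5487262/169 + 6066 = -4462108/169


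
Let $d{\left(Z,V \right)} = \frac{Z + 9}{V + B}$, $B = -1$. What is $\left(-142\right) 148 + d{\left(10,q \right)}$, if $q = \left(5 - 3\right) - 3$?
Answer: $- \frac{42051}{2} \approx -21026.0$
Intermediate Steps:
$q = -1$ ($q = 2 - 3 = -1$)
$d{\left(Z,V \right)} = \frac{9 + Z}{-1 + V}$ ($d{\left(Z,V \right)} = \frac{Z + 9}{V - 1} = \frac{9 + Z}{-1 + V}$)
$\left(-142\right) 148 + d{\left(10,q \right)} = \left(-142\right) 148 + \frac{9 + 10}{-1 - 1} = -21016 + \frac{1}{-2} \cdot 19 = -21016 - \frac{19}{2} = - \frac{42051}{2}$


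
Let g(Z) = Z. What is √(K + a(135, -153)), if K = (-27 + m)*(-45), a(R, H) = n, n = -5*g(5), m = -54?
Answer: 2*√905 ≈ 60.166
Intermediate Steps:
n = -25 (n = -5*5 = -25)
a(R, H) = -25
K = 3645 (K = (-27 - 54)*(-45) = -81*(-45) = 3645)
√(K + a(135, -153)) = √(3645 - 25) = √3620 = 2*√905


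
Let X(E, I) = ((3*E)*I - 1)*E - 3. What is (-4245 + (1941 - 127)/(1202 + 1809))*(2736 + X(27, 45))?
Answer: -1292314346601/3011 ≈ -4.2920e+8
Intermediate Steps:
X(E, I) = -3 + E*(-1 + 3*E*I) (X(E, I) = (3*E*I - 1)*E - 3 = (-1 + 3*E*I)*E - 3 = E*(-1 + 3*E*I) - 3 = -3 + E*(-1 + 3*E*I))
(-4245 + (1941 - 127)/(1202 + 1809))*(2736 + X(27, 45)) = (-4245 + (1941 - 127)/(1202 + 1809))*(2736 + (-3 - 1*27 + 3*45*27²)) = (-4245 + 1814/3011)*(2736 + (-3 - 27 + 3*45*729)) = (-4245 + 1814*(1/3011))*(2736 + (-3 - 27 + 98415)) = (-4245 + 1814/3011)*(2736 + 98385) = -12779881/3011*101121 = -1292314346601/3011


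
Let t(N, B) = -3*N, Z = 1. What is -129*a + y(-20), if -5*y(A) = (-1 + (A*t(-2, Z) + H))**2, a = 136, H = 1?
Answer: -20424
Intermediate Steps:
y(A) = -36*A**2/5 (y(A) = -(-1 + (A*(-3*(-2)) + 1))**2/5 = -(-1 + (A*6 + 1))**2/5 = -(-1 + (6*A + 1))**2/5 = -(-1 + (1 + 6*A))**2/5 = -36*A**2/5)
-129*a + y(-20) = -129*136 - 36/5*(-20)**2 = -17544 - 36/5*400 = -17544 - 2880 = -20424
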